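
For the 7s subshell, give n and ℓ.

The leading integer gives n = 7; the letter 's' means ℓ = 0.

n = 7, ℓ = 0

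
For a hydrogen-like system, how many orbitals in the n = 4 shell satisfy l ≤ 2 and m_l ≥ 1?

Go through l = 0, …, 3 (the values permitted for n = 4).
The (l, m_l) pairs meeting l ≤ 2 and m_l ≥ 1 give: l=1 → 1; l=2 → 2.
Total orbitals: 1 + 2 = 3.

3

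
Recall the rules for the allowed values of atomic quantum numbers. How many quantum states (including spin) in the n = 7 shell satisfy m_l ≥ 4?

12

For n = 7, l ranges over 0 … 6.
Contributions: l=4 → 1; l=5 → 2; l=6 → 3.
Orbitals: 1 + 2 + 3 = 6. Each orbital carries two spin states, so 6 × 2 = 12 states.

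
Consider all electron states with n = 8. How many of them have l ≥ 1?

Contributions: l=1 → 3; l=2 → 5; l=3 → 7; l=4 → 9; l=5 → 11; l=6 → 13; l=7 → 15.
Orbitals: 3 + 5 + 7 + 9 + 11 + 13 + 15 = 63. Each orbital carries two spin states, so 63 × 2 = 126 states.

126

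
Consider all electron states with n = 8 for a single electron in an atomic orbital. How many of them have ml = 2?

12

Contributions: l=2 → 1; l=3 → 1; l=4 → 1; l=5 → 1; l=6 → 1; l=7 → 1.
Orbitals: 1 + 1 + 1 + 1 + 1 + 1 = 6. Each orbital carries two spin states, so 6 × 2 = 12 states.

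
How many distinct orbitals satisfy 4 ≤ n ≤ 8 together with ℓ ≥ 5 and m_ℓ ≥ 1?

Work shell by shell — for each n, count the (ℓ, m_ℓ) pairs that satisfy ℓ ≥ 5 and m_ℓ ≥ 1:
n=6 → 5; n=7 → 11; n=8 → 18.
Total orbitals: 5 + 11 + 18 = 34.

34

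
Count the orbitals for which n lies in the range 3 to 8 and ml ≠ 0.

Work shell by shell — for each n, count the (l, ml) pairs that satisfy ml ≠ 0:
n=3 → 6; n=4 → 12; n=5 → 20; n=6 → 30; n=7 → 42; n=8 → 56.
Total orbitals: 6 + 12 + 20 + 30 + 42 + 56 = 166.

166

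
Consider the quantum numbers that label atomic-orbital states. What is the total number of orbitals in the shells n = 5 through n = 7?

Shell n has n² orbitals: 5²=25 + 6²=36 + 7²=49 = 110 orbitals.

110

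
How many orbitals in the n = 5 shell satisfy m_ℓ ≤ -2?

6

Go through ℓ = 0, …, 4 (the values permitted for n = 5).
Orbitals with m_ℓ ≤ -2, by ℓ: ℓ=2 → 1; ℓ=3 → 2; ℓ=4 → 3.
Total orbitals: 1 + 2 + 3 = 6.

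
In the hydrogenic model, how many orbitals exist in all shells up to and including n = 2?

5

Total orbitals = 1² + 2² = 5.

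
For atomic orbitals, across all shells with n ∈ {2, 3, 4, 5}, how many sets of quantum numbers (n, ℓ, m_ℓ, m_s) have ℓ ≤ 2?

62

Count contributing orbitals for each principal shell:
n=2 → 4; n=3 → 9; n=4 → 9; n=5 → 9.
Orbitals: 4 + 9 + 9 + 9 = 31. Including both spin states (m_s = ±1/2) gives 2 × 31 = 62 states.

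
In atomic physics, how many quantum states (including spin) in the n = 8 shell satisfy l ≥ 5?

With n = 8 the allowed l are 0, 1, …, 7.
Per l-value: l=5 → 11; l=6 → 13; l=7 → 15.
Orbitals: 11 + 13 + 15 = 39. Each orbital carries two spin states, so 39 × 2 = 78 states.

78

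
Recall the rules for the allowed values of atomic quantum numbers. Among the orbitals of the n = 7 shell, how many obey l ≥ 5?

Per l-value: l=5 → 11; l=6 → 13.
Total orbitals: 11 + 13 = 24.

24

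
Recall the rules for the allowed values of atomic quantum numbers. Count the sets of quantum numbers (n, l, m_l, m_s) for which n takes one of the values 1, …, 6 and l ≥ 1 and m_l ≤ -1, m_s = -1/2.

35

Treat each shell separately and count matching orbitals:
n=2 → 1; n=3 → 3; n=4 → 6; n=5 → 10; n=6 → 15.
Orbitals: 1 + 3 + 6 + 10 + 15 = 35. With m_s fixed to -1/2 there is one state per orbital, so 35 states.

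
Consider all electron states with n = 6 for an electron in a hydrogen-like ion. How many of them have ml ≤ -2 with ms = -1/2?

Per l-value: l=2 → 1; l=3 → 2; l=4 → 3; l=5 → 4.
Orbitals: 1 + 2 + 3 + 4 = 10. With ms fixed to a single value there is one state per orbital, giving 10 states.

10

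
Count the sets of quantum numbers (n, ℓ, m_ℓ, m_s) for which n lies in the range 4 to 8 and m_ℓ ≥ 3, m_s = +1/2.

Work shell by shell — for each n, count the (ℓ, m_ℓ) pairs that satisfy m_ℓ ≥ 3:
n=4 → 1; n=5 → 3; n=6 → 6; n=7 → 10; n=8 → 15.
Orbitals: 1 + 3 + 6 + 10 + 15 = 35. With m_s fixed to +1/2 there is one state per orbital, so 35 states.

35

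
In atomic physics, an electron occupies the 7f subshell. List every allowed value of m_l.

-3, -2, -1, 0, 1, 2, 3

The 7f subshell has l = 3, and m_l takes every integer from −l to +l. With l = 3 that gives the 7 values -3, -2, -1, 0, 1, 2, 3.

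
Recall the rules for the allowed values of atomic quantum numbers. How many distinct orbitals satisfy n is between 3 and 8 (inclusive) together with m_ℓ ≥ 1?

83

Count contributing orbitals for each principal shell:
n=3 → 3; n=4 → 6; n=5 → 10; n=6 → 15; n=7 → 21; n=8 → 28.
Total orbitals: 3 + 6 + 10 + 15 + 21 + 28 = 83.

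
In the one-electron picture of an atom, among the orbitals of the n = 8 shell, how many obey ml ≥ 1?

Contributions: l=1 → 1; l=2 → 2; l=3 → 3; l=4 → 4; l=5 → 5; l=6 → 6; l=7 → 7.
Total orbitals: 1 + 2 + 3 + 4 + 5 + 6 + 7 = 28.

28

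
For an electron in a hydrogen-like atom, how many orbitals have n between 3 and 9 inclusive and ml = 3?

Go shell by shell, enumerating (l, ml) with ml = 3:
n=4 → 1; n=5 → 2; n=6 → 3; n=7 → 4; n=8 → 5; n=9 → 6.
Total orbitals: 1 + 2 + 3 + 4 + 5 + 6 = 21.

21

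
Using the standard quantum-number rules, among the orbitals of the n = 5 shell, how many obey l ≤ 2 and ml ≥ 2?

The n = 5 shell has l = 0 through 4; check each.
Contributions: l=2 → 1.
Total orbitals: 1.

1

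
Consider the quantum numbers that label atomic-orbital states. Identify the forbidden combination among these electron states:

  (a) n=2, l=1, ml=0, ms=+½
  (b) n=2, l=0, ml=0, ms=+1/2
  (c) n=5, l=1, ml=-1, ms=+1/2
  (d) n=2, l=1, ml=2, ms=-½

(d)

(d) has |ml| = 2 > l = 1, violating −l ≤ ml ≤ l.
The remaining sets (a), (b), (c) satisfy all four rules.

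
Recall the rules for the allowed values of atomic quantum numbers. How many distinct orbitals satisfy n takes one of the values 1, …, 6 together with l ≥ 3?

50

Per-shell orbital counts meeting the constraint:
n=4 → 7; n=5 → 16; n=6 → 27.
Total orbitals: 7 + 16 + 27 = 50.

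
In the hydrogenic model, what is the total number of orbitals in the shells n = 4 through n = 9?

271

Shell n has n² orbitals: 4²=16 + 5²=25 + 6²=36 + 7²=49 + 8²=64 + 9²=81 = 271 orbitals.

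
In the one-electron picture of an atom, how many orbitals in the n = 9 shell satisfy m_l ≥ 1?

36

Go through l = 0, …, 8 (the values permitted for n = 9).
Orbitals with m_l ≥ 1, by l: l=1 → 1; l=2 → 2; l=3 → 3; l=4 → 4; l=5 → 5; l=6 → 6; l=7 → 7; l=8 → 8.
Total orbitals: 1 + 2 + 3 + 4 + 5 + 6 + 7 + 8 = 36.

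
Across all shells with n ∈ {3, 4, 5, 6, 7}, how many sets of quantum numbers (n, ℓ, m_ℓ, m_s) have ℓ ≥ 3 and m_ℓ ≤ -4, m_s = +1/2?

Per-shell orbital counts meeting the constraint:
n=5 → 1; n=6 → 3; n=7 → 6.
Orbitals: 1 + 3 + 6 = 10. With m_s fixed to +1/2 there is one state per orbital, so 10 states.

10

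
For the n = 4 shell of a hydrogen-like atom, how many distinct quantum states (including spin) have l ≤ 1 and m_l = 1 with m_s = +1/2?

1

For n = 4, l ranges over 0 … 3.
Contributions: l=1 → 1.
Orbitals: 1. With m_s fixed to a single value there is one state per orbital, giving 1 state.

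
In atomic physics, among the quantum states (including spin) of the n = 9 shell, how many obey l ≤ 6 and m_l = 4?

Go through l = 0, …, 8 (the values permitted for n = 9).
Per l-value: l=4 → 1; l=5 → 1; l=6 → 1.
Orbitals: 1 + 1 + 1 = 3. Each orbital carries two spin states, so 3 × 2 = 6 states.

6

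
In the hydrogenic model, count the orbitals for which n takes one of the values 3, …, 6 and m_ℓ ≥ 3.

For each n in the range, tally the orbitals obeying m_ℓ ≥ 3:
n=4 → 1; n=5 → 3; n=6 → 6.
Total orbitals: 1 + 3 + 6 = 10.

10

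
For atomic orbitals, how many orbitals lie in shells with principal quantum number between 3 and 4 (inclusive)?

Shell n has n² orbitals: 3²=9 + 4²=16 = 25 orbitals.

25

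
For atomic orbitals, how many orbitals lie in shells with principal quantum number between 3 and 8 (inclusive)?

199

Shell n has n² orbitals: 3²=9 + 4²=16 + 5²=25 + 6²=36 + 7²=49 + 8²=64 = 199 orbitals.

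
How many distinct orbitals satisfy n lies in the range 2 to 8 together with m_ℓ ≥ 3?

For each n in the range, tally the orbitals obeying m_ℓ ≥ 3:
n=4 → 1; n=5 → 3; n=6 → 6; n=7 → 10; n=8 → 15.
Total orbitals: 1 + 3 + 6 + 10 + 15 = 35.

35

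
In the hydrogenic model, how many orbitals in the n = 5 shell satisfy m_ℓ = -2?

3

For n = 5, ℓ ranges over 0 … 4.
The (ℓ, m_ℓ) pairs meeting m_ℓ = -2 give: ℓ=2 → 1; ℓ=3 → 1; ℓ=4 → 1.
Total orbitals: 1 + 1 + 1 = 3.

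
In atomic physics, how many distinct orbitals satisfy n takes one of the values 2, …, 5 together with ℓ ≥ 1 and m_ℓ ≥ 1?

20

Work shell by shell — for each n, count the (ℓ, m_ℓ) pairs that satisfy ℓ ≥ 1 and m_ℓ ≥ 1:
n=2 → 1; n=3 → 3; n=4 → 6; n=5 → 10.
Total orbitals: 1 + 3 + 6 + 10 = 20.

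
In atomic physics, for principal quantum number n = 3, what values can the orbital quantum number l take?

0, 1, 2

l is an integer with 0 ≤ l ≤ n−1, so for n = 3: l = 0, 1, 2.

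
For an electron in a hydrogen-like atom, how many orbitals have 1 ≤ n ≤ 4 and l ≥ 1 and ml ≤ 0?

16

Go shell by shell, enumerating (l, ml) with l ≥ 1 and ml ≤ 0:
n=2 → 2; n=3 → 5; n=4 → 9.
Total orbitals: 2 + 5 + 9 = 16.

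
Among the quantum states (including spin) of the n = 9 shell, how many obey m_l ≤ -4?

30

Contributions: l=4 → 1; l=5 → 2; l=6 → 3; l=7 → 4; l=8 → 5.
Orbitals: 1 + 2 + 3 + 4 + 5 = 15. Each orbital carries two spin states, so 15 × 2 = 30 states.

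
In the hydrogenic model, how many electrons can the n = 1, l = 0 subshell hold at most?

A subshell with l = 0 has 2l+1 = 1 orbital, each holding 2 electrons (spin ±1/2), so 1 × 2 = 2.

2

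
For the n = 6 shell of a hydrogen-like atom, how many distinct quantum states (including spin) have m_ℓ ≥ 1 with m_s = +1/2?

15

The n = 6 shell has ℓ = 0 through 5; check each.
Orbitals with m_ℓ ≥ 1, by ℓ: ℓ=1 → 1; ℓ=2 → 2; ℓ=3 → 3; ℓ=4 → 4; ℓ=5 → 5.
Orbitals: 1 + 2 + 3 + 4 + 5 = 15. With m_s fixed to a single value there is one state per orbital, giving 15 states.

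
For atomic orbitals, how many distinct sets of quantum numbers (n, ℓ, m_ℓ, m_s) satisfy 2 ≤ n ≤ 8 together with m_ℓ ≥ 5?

20

Treat each shell separately and count matching orbitals:
n=6 → 1; n=7 → 3; n=8 → 6.
Orbitals: 1 + 3 + 6 = 10. Including both spin states (m_s = ±1/2) gives 2 × 10 = 20 states.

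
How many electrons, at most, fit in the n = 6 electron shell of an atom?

A shell holds 2n² electrons: 2 × 6² = 2 × 36 = 72.

72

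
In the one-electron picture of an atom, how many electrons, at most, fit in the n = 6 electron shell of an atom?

72

A shell holds 2n² electrons: 2 × 6² = 2 × 36 = 72.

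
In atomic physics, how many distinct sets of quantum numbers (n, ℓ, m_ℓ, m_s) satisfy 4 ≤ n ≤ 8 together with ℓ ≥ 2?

340

Go shell by shell, enumerating (ℓ, m_ℓ) with ℓ ≥ 2:
n=4 → 12; n=5 → 21; n=6 → 32; n=7 → 45; n=8 → 60.
Orbitals: 12 + 21 + 32 + 45 + 60 = 170. Including both spin states (m_s = ±1/2) gives 2 × 170 = 340 states.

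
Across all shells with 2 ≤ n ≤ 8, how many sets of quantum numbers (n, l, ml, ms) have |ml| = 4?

Count contributing orbitals for each principal shell:
n=5 → 2; n=6 → 4; n=7 → 6; n=8 → 8.
Orbitals: 2 + 4 + 6 + 8 = 20. Including both spin states (ms = ±1/2) gives 2 × 20 = 40 states.

40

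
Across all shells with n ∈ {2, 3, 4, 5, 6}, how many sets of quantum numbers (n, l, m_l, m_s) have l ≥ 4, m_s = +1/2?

Per-shell orbital counts meeting the constraint:
n=5 → 9; n=6 → 20.
Orbitals: 9 + 20 = 29. With m_s fixed to +1/2 there is one state per orbital, so 29 states.

29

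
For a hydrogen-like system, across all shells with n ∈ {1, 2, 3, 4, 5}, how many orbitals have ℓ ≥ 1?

50

Per-shell orbital counts meeting the constraint:
n=2 → 3; n=3 → 8; n=4 → 15; n=5 → 24.
Total orbitals: 3 + 8 + 15 + 24 = 50.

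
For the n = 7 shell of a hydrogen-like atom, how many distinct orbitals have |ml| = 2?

10

For n = 7, l ranges over 0 … 6.
Per l-value: l=2 → 2; l=3 → 2; l=4 → 2; l=5 → 2; l=6 → 2.
Total orbitals: 2 + 2 + 2 + 2 + 2 = 10.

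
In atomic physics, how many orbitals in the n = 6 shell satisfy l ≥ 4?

20

For n = 6, l ranges over 0 … 5.
Per l-value: l=4 → 9; l=5 → 11.
Total orbitals: 9 + 11 = 20.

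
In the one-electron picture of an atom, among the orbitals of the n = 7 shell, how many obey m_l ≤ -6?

1

The n = 7 shell has l = 0 through 6; check each.
Orbitals with m_l ≤ -6, by l: l=6 → 1.
Total orbitals: 1.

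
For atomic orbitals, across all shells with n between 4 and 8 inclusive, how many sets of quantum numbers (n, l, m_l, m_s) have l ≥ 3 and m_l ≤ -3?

For each n in the range, tally the orbitals obeying l ≥ 3 and m_l ≤ -3:
n=4 → 1; n=5 → 3; n=6 → 6; n=7 → 10; n=8 → 15.
Orbitals: 1 + 3 + 6 + 10 + 15 = 35. Including both spin states (m_s = ±1/2) gives 2 × 35 = 70 states.

70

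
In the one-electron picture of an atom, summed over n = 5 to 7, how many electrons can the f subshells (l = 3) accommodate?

42

An f subshell (l = 3) exists for every n ≥ 4, so shells n = 5, 6, 7 each contribute one — 3 subshells.
Since each f subshell holds 2(2·3+1) = 14 electrons, the total is 3 × 14 = 42.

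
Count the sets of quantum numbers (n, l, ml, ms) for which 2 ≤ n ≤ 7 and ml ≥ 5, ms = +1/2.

Per-shell orbital counts meeting the constraint:
n=6 → 1; n=7 → 3.
Orbitals: 1 + 3 = 4. With ms fixed to +1/2 there is one state per orbital, so 4 states.

4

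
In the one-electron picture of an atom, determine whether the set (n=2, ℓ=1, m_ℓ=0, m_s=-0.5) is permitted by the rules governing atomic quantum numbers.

Valid

n = 2 is a positive integer. ℓ = 1 satisfies 0 ≤ ℓ ≤ n−1 = 1. m_ℓ = 0 lies in the range −ℓ … +ℓ (here −1 … 1). m_s = -1/2 is one of ±1/2.
All four constraints are satisfied.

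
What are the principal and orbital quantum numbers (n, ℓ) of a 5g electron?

The leading integer gives n = 5; the letter 'g' means ℓ = 4.

n = 5, ℓ = 4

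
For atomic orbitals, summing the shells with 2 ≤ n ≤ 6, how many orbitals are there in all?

90

Shell n has n² orbitals: 2²=4 + 3²=9 + 4²=16 + 5²=25 + 6²=36 = 90 orbitals.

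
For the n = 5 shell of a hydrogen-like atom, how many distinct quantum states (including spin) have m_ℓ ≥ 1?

With n = 5 the allowed ℓ are 0, 1, …, 4.
Contributions: ℓ=1 → 1; ℓ=2 → 2; ℓ=3 → 3; ℓ=4 → 4.
Orbitals: 1 + 2 + 3 + 4 = 10. Each orbital carries two spin states, so 10 × 2 = 20 states.

20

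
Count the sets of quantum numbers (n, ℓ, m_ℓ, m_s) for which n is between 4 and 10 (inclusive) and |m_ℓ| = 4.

84

Treat each shell separately and count matching orbitals:
n=5 → 2; n=6 → 4; n=7 → 6; n=8 → 8; n=9 → 10; n=10 → 12.
Orbitals: 2 + 4 + 6 + 8 + 10 + 12 = 42. Including both spin states (m_s = ±1/2) gives 2 × 42 = 84 states.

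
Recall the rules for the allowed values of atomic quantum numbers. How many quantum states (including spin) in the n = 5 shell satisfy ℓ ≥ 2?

Per ℓ-value: ℓ=2 → 5; ℓ=3 → 7; ℓ=4 → 9.
Orbitals: 5 + 7 + 9 = 21. Each orbital carries two spin states, so 21 × 2 = 42 states.

42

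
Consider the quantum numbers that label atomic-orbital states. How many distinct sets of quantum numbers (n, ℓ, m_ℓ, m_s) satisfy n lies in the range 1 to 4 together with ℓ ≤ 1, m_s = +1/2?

Per-shell orbital counts meeting the constraint:
n=1 → 1; n=2 → 4; n=3 → 4; n=4 → 4.
Orbitals: 1 + 4 + 4 + 4 = 13. With m_s fixed to +1/2 there is one state per orbital, so 13 states.

13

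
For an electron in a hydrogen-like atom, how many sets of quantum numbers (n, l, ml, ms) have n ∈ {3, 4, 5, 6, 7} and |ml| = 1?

Work shell by shell — for each n, count the (l, ml) pairs that satisfy |ml| = 1:
n=3 → 4; n=4 → 6; n=5 → 8; n=6 → 10; n=7 → 12.
Orbitals: 4 + 6 + 8 + 10 + 12 = 40. Including both spin states (ms = ±1/2) gives 2 × 40 = 80 states.

80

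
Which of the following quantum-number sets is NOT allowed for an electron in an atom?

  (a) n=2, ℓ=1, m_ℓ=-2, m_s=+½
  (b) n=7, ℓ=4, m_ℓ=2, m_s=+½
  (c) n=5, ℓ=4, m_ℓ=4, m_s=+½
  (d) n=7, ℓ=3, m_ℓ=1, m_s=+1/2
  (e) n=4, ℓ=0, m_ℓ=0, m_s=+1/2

(a) has |m_ℓ| = 2 > ℓ = 1, violating −ℓ ≤ m_ℓ ≤ ℓ.
The remaining sets (b), (c), (d), (e) satisfy all four rules.

(a)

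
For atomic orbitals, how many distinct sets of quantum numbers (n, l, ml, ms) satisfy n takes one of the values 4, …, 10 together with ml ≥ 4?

112

For each n in the range, tally the orbitals obeying ml ≥ 4:
n=5 → 1; n=6 → 3; n=7 → 6; n=8 → 10; n=9 → 15; n=10 → 21.
Orbitals: 1 + 3 + 6 + 10 + 15 + 21 = 56. Including both spin states (ms = ±1/2) gives 2 × 56 = 112 states.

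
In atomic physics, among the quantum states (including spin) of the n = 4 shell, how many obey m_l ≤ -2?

Per l-value: l=2 → 1; l=3 → 2.
Orbitals: 1 + 2 = 3. Each orbital carries two spin states, so 3 × 2 = 6 states.

6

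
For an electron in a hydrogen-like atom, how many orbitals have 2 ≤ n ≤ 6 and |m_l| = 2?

Per-shell orbital counts meeting the constraint:
n=3 → 2; n=4 → 4; n=5 → 6; n=6 → 8.
Total orbitals: 2 + 4 + 6 + 8 = 20.

20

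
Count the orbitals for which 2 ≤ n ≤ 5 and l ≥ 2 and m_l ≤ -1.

16

Go shell by shell, enumerating (l, m_l) with l ≥ 2 and m_l ≤ -1:
n=3 → 2; n=4 → 5; n=5 → 9.
Total orbitals: 2 + 5 + 9 = 16.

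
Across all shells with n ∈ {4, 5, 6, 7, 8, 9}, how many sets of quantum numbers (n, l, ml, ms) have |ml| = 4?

60

Go shell by shell, enumerating (l, ml) with |ml| = 4:
n=5 → 2; n=6 → 4; n=7 → 6; n=8 → 8; n=9 → 10.
Orbitals: 2 + 4 + 6 + 8 + 10 = 30. Including both spin states (ms = ±1/2) gives 2 × 30 = 60 states.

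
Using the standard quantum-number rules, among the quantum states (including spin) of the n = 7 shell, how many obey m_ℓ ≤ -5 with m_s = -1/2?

The (ℓ, m_ℓ) pairs meeting m_ℓ ≤ -5 give: ℓ=5 → 1; ℓ=6 → 2.
Orbitals: 1 + 2 = 3. With m_s fixed to a single value there is one state per orbital, giving 3 states.

3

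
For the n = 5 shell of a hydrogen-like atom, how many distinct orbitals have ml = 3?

For n = 5, l ranges over 0 … 4.
Per l-value: l=3 → 1; l=4 → 1.
Total orbitals: 1 + 1 = 2.

2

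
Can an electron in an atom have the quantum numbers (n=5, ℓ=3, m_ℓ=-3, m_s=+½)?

Yes

n = 5 is a positive integer. ℓ = 3 satisfies 0 ≤ ℓ ≤ n−1 = 4. m_ℓ = -3 lies in the range −ℓ … +ℓ (here −3 … 3). m_s = +1/2 is one of ±1/2.
All four constraints are satisfied.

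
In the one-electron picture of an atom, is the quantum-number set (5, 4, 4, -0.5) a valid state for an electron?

n = 5 is a positive integer. ℓ = 4 satisfies 0 ≤ ℓ ≤ n−1 = 4. m_ℓ = 4 lies in the range −ℓ … +ℓ (here −4 … 4). m_s = -1/2 is one of ±1/2.
All four constraints are satisfied.

Allowed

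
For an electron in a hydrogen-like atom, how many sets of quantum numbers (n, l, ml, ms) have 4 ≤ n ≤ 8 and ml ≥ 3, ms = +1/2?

Per-shell orbital counts meeting the constraint:
n=4 → 1; n=5 → 3; n=6 → 6; n=7 → 10; n=8 → 15.
Orbitals: 1 + 3 + 6 + 10 + 15 = 35. With ms fixed to +1/2 there is one state per orbital, so 35 states.

35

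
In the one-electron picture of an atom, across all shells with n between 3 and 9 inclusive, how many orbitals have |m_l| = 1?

70

For each n in the range, tally the orbitals obeying |m_l| = 1:
n=3 → 4; n=4 → 6; n=5 → 8; n=6 → 10; n=7 → 12; n=8 → 14; n=9 → 16.
Total orbitals: 4 + 6 + 8 + 10 + 12 + 14 + 16 = 70.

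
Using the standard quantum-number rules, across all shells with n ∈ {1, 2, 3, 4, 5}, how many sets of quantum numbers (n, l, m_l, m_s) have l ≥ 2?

76

Work shell by shell — for each n, count the (l, m_l) pairs that satisfy l ≥ 2:
n=3 → 5; n=4 → 12; n=5 → 21.
Orbitals: 5 + 12 + 21 = 38. Including both spin states (m_s = ±1/2) gives 2 × 38 = 76 states.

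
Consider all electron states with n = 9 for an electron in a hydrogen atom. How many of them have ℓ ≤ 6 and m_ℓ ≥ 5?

6

The n = 9 shell has ℓ = 0 through 8; check each.
The (ℓ, m_ℓ) pairs meeting ℓ ≤ 6 and m_ℓ ≥ 5 give: ℓ=5 → 1; ℓ=6 → 2.
Orbitals: 1 + 2 = 3. Each orbital carries two spin states, so 3 × 2 = 6 states.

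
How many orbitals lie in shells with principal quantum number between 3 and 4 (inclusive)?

Shell n has n² orbitals: 3²=9 + 4²=16 = 25 orbitals.

25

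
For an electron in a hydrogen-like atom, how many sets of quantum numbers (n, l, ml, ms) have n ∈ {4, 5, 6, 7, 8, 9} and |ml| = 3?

84

Count contributing orbitals for each principal shell:
n=4 → 2; n=5 → 4; n=6 → 6; n=7 → 8; n=8 → 10; n=9 → 12.
Orbitals: 2 + 4 + 6 + 8 + 10 + 12 = 42. Including both spin states (ms = ±1/2) gives 2 × 42 = 84 states.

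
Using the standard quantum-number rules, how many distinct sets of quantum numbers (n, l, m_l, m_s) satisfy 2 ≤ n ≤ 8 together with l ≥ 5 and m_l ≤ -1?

Count contributing orbitals for each principal shell:
n=6 → 5; n=7 → 11; n=8 → 18.
Orbitals: 5 + 11 + 18 = 34. Including both spin states (m_s = ±1/2) gives 2 × 34 = 68 states.

68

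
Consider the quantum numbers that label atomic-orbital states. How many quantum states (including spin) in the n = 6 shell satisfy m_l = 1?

The n = 6 shell has l = 0 through 5; check each.
Per l-value: l=1 → 1; l=2 → 1; l=3 → 1; l=4 → 1; l=5 → 1.
Orbitals: 1 + 1 + 1 + 1 + 1 = 5. Each orbital carries two spin states, so 5 × 2 = 10 states.

10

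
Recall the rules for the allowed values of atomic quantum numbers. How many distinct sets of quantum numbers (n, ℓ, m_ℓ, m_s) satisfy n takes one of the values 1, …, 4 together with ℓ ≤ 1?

26

Count contributing orbitals for each principal shell:
n=1 → 1; n=2 → 4; n=3 → 4; n=4 → 4.
Orbitals: 1 + 4 + 4 + 4 = 13. Including both spin states (m_s = ±1/2) gives 2 × 13 = 26 states.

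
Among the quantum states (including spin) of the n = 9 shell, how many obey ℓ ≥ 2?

For n = 9, ℓ ranges over 0 … 8.
Contributions: ℓ=2 → 5; ℓ=3 → 7; ℓ=4 → 9; ℓ=5 → 11; ℓ=6 → 13; ℓ=7 → 15; ℓ=8 → 17.
Orbitals: 5 + 7 + 9 + 11 + 13 + 15 + 17 = 77. Each orbital carries two spin states, so 77 × 2 = 154 states.

154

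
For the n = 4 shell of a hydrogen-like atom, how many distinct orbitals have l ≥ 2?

12

The n = 4 shell has l = 0 through 3; check each.
The (l, ml) pairs meeting l ≥ 2 give: l=2 → 5; l=3 → 7.
Total orbitals: 5 + 7 = 12.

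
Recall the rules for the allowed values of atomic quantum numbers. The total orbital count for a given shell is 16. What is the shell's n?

n² = 16 ⇒ n = 4.

n = 4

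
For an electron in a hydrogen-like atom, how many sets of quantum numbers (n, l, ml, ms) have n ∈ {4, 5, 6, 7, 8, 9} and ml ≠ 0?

Go shell by shell, enumerating (l, ml) with ml ≠ 0:
n=4 → 12; n=5 → 20; n=6 → 30; n=7 → 42; n=8 → 56; n=9 → 72.
Orbitals: 12 + 20 + 30 + 42 + 56 + 72 = 232. Including both spin states (ms = ±1/2) gives 2 × 232 = 464 states.

464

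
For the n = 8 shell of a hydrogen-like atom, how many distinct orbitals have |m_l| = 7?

2

Go through l = 0, …, 7 (the values permitted for n = 8).
Contributions: l=7 → 2.
Total orbitals: 2.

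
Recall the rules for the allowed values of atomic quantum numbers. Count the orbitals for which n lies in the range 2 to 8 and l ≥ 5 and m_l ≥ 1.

34

Per-shell orbital counts meeting the constraint:
n=6 → 5; n=7 → 11; n=8 → 18.
Total orbitals: 5 + 11 + 18 = 34.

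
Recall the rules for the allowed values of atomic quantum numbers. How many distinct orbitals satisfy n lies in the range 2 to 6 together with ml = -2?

For each n in the range, tally the orbitals obeying ml = -2:
n=3 → 1; n=4 → 2; n=5 → 3; n=6 → 4.
Total orbitals: 1 + 2 + 3 + 4 = 10.

10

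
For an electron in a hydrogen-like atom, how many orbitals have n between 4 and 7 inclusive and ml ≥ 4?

10

Count contributing orbitals for each principal shell:
n=5 → 1; n=6 → 3; n=7 → 6.
Total orbitals: 1 + 3 + 6 = 10.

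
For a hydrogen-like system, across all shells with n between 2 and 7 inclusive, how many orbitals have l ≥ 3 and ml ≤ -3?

20

Go shell by shell, enumerating (l, ml) with l ≥ 3 and ml ≤ -3:
n=4 → 1; n=5 → 3; n=6 → 6; n=7 → 10.
Total orbitals: 1 + 3 + 6 + 10 = 20.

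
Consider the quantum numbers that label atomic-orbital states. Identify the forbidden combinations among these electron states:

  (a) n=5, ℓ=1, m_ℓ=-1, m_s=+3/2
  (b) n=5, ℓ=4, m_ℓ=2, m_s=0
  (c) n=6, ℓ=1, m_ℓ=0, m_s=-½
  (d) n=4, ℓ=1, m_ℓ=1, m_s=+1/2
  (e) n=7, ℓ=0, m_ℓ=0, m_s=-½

(a) has m_s = +3/2, but an electron's spin must be ±1/2.
(b) has m_s = 0, but an electron's spin must be ±1/2.
The remaining sets (c), (d), (e) satisfy all four rules.

(a) and (b)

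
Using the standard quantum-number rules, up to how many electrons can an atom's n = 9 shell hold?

A shell holds 2n² electrons: 2 × 9² = 2 × 81 = 162.

162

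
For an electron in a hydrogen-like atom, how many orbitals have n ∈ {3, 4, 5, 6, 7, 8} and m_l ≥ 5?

Go shell by shell, enumerating (l, m_l) with m_l ≥ 5:
n=6 → 1; n=7 → 3; n=8 → 6.
Total orbitals: 1 + 3 + 6 = 10.

10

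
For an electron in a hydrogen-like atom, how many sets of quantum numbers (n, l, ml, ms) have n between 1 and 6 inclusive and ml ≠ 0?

140

For each n in the range, tally the orbitals obeying ml ≠ 0:
n=2 → 2; n=3 → 6; n=4 → 12; n=5 → 20; n=6 → 30.
Orbitals: 2 + 6 + 12 + 20 + 30 = 70. Including both spin states (ms = ±1/2) gives 2 × 70 = 140 states.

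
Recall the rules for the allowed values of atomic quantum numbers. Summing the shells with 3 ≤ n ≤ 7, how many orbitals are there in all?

Shell n has n² orbitals: 3²=9 + 4²=16 + 5²=25 + 6²=36 + 7²=49 = 135 orbitals.

135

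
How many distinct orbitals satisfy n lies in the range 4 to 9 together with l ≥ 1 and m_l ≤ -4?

Work shell by shell — for each n, count the (l, m_l) pairs that satisfy l ≥ 1 and m_l ≤ -4:
n=5 → 1; n=6 → 3; n=7 → 6; n=8 → 10; n=9 → 15.
Total orbitals: 1 + 3 + 6 + 10 + 15 = 35.

35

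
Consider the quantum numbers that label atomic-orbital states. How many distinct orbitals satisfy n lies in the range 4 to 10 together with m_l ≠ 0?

322

Go shell by shell, enumerating (l, m_l) with m_l ≠ 0:
n=4 → 12; n=5 → 20; n=6 → 30; n=7 → 42; n=8 → 56; n=9 → 72; n=10 → 90.
Total orbitals: 12 + 20 + 30 + 42 + 56 + 72 + 90 = 322.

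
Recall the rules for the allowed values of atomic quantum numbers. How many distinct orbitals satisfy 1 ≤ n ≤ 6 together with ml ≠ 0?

70

Treat each shell separately and count matching orbitals:
n=2 → 2; n=3 → 6; n=4 → 12; n=5 → 20; n=6 → 30.
Total orbitals: 2 + 6 + 12 + 20 + 30 = 70.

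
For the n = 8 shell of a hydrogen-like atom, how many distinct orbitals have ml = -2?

The n = 8 shell has l = 0 through 7; check each.
The (l, ml) pairs meeting ml = -2 give: l=2 → 1; l=3 → 1; l=4 → 1; l=5 → 1; l=6 → 1; l=7 → 1.
Total orbitals: 1 + 1 + 1 + 1 + 1 + 1 = 6.

6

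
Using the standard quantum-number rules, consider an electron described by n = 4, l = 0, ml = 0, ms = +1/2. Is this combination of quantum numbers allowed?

n = 4 is a positive integer. l = 0 satisfies 0 ≤ l ≤ n−1 = 3. ml = 0 lies in the range −l … +l (here 0). ms = +1/2 is one of ±1/2.
All four constraints are satisfied.

Valid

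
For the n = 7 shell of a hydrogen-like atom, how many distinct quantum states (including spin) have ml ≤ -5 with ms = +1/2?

3

For n = 7, l ranges over 0 … 6.
Per l-value: l=5 → 1; l=6 → 2.
Orbitals: 1 + 2 = 3. With ms fixed to a single value there is one state per orbital, giving 3 states.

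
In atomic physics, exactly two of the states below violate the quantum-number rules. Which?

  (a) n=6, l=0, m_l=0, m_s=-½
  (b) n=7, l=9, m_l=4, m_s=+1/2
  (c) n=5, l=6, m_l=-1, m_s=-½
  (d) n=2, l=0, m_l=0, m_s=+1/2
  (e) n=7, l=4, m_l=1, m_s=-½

(b) has l = 9 ≥ n = 7, violating 0 ≤ l ≤ n−1.
(c) has l = 6 ≥ n = 5, violating 0 ≤ l ≤ n−1.
The remaining sets (a), (d), (e) satisfy all four rules.

(b) and (c)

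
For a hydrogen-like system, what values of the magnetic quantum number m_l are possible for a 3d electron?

-2, -1, 0, 1, 2

The 3d subshell has l = 2, and m_l takes every integer from −l to +l. With l = 2 that gives the 5 values -2, -1, 0, 1, 2.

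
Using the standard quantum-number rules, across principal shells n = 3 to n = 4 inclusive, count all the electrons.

50

Shell n has n² orbitals: 3²=9 + 4²=16 = 25 orbitals.
Two spin states per orbital: 2 × 25 = 50 electrons.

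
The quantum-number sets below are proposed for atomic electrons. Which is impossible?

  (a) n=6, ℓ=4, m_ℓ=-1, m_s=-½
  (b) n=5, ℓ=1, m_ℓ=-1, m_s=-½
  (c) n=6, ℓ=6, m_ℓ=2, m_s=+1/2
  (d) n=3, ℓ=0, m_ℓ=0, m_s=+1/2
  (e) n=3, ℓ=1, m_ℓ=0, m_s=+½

(c) has ℓ = 6 ≥ n = 6, violating 0 ≤ ℓ ≤ n−1.
The remaining sets (a), (b), (d), (e) satisfy all four rules.

(c)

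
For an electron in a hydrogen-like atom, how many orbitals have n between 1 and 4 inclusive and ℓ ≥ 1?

Go shell by shell, enumerating (ℓ, m_ℓ) with ℓ ≥ 1:
n=2 → 3; n=3 → 8; n=4 → 15.
Total orbitals: 3 + 8 + 15 = 26.

26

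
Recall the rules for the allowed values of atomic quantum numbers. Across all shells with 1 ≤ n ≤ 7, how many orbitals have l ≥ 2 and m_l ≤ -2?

Per-shell orbital counts meeting the constraint:
n=3 → 1; n=4 → 3; n=5 → 6; n=6 → 10; n=7 → 15.
Total orbitals: 1 + 3 + 6 + 10 + 15 = 35.

35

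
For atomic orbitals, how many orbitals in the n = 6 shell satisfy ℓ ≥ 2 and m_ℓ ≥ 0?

18

With n = 6 the allowed ℓ are 0, 1, …, 5.
Orbitals with ℓ ≥ 2 and m_ℓ ≥ 0, by ℓ: ℓ=2 → 3; ℓ=3 → 4; ℓ=4 → 5; ℓ=5 → 6.
Total orbitals: 3 + 4 + 5 + 6 = 18.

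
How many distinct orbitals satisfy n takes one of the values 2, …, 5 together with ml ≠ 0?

Go shell by shell, enumerating (l, ml) with ml ≠ 0:
n=2 → 2; n=3 → 6; n=4 → 12; n=5 → 20.
Total orbitals: 2 + 6 + 12 + 20 = 40.

40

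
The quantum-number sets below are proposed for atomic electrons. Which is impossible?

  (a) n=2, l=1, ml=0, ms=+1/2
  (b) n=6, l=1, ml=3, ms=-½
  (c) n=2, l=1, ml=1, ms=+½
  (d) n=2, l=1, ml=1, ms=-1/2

(b) has |ml| = 3 > l = 1, violating −l ≤ ml ≤ l.
The remaining sets (a), (c), (d) satisfy all four rules.

(b)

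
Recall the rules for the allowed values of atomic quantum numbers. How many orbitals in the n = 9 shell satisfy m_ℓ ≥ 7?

Go through ℓ = 0, …, 8 (the values permitted for n = 9).
The (ℓ, m_ℓ) pairs meeting m_ℓ ≥ 7 give: ℓ=7 → 1; ℓ=8 → 2.
Total orbitals: 1 + 2 = 3.

3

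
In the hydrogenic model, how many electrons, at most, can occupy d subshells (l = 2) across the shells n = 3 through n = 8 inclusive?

A d subshell (l = 2) exists for every n ≥ 3, so shells n = 3, 4, 5, 6, 7, 8 each contribute one — 6 subshells.
Since each d subshell holds 2(2·2+1) = 10 electrons, the total is 6 × 10 = 60.

60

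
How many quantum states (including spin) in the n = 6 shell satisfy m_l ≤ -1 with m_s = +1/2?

15

With n = 6 the allowed l are 0, 1, …, 5.
Contributions: l=1 → 1; l=2 → 2; l=3 → 3; l=4 → 4; l=5 → 5.
Orbitals: 1 + 2 + 3 + 4 + 5 = 15. With m_s fixed to a single value there is one state per orbital, giving 15 states.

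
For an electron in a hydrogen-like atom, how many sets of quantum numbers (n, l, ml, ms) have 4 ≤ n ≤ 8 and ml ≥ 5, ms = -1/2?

Per-shell orbital counts meeting the constraint:
n=6 → 1; n=7 → 3; n=8 → 6.
Orbitals: 1 + 3 + 6 = 10. With ms fixed to -1/2 there is one state per orbital, so 10 states.

10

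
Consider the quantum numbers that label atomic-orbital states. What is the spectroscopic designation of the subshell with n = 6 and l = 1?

6p

l = 1 corresponds to the letter 'p', so the subshell is 6p.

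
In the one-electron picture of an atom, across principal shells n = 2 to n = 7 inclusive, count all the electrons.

278

Shell n has n² orbitals: 2²=4 + 3²=9 + 4²=16 + 5²=25 + 6²=36 + 7²=49 = 139 orbitals.
Two spin states per orbital: 2 × 139 = 278 electrons.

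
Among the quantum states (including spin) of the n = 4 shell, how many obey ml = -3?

Contributions: l=3 → 1.
Orbitals: 1. Each orbital carries two spin states, so 1 × 2 = 2 states.

2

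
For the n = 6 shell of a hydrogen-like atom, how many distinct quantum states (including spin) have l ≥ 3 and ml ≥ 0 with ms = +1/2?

15

Go through l = 0, …, 5 (the values permitted for n = 6).
The (l, ml) pairs meeting l ≥ 3 and ml ≥ 0 give: l=3 → 4; l=4 → 5; l=5 → 6.
Orbitals: 4 + 5 + 6 = 15. With ms fixed to a single value there is one state per orbital, giving 15 states.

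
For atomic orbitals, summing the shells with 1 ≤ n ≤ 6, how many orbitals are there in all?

Shell n has n² orbitals: 1²=1 + 2²=4 + 3²=9 + 4²=16 + 5²=25 + 6²=36 = 91 orbitals.

91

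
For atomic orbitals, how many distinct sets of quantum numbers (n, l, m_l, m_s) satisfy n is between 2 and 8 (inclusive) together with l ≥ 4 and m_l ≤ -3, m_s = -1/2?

Go shell by shell, enumerating (l, m_l) with l ≥ 4 and m_l ≤ -3:
n=5 → 2; n=6 → 5; n=7 → 9; n=8 → 14.
Orbitals: 2 + 5 + 9 + 14 = 30. With m_s fixed to -1/2 there is one state per orbital, so 30 states.

30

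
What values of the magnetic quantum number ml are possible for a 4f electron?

-3, -2, -1, 0, 1, 2, 3

The 4f subshell has l = 3, and ml takes every integer from −l to +l. With l = 3 that gives the 7 values -3, -2, -1, 0, 1, 2, 3.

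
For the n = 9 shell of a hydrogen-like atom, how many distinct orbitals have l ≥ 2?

77

Go through l = 0, …, 8 (the values permitted for n = 9).
Per l-value: l=2 → 5; l=3 → 7; l=4 → 9; l=5 → 11; l=6 → 13; l=7 → 15; l=8 → 17.
Total orbitals: 5 + 7 + 9 + 11 + 13 + 15 + 17 = 77.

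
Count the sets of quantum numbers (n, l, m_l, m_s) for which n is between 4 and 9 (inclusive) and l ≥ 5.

260

Treat each shell separately and count matching orbitals:
n=6 → 11; n=7 → 24; n=8 → 39; n=9 → 56.
Orbitals: 11 + 24 + 39 + 56 = 130. Including both spin states (m_s = ±1/2) gives 2 × 130 = 260 states.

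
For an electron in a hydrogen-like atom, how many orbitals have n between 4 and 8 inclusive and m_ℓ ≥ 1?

80

For each n in the range, tally the orbitals obeying m_ℓ ≥ 1:
n=4 → 6; n=5 → 10; n=6 → 15; n=7 → 21; n=8 → 28.
Total orbitals: 6 + 10 + 15 + 21 + 28 = 80.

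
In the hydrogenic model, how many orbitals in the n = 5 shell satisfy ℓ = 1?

Orbitals with ℓ = 1, by ℓ: ℓ=1 → 3.
Total orbitals: 3.

3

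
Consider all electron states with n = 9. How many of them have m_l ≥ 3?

Go through l = 0, …, 8 (the values permitted for n = 9).
Contributions: l=3 → 1; l=4 → 2; l=5 → 3; l=6 → 4; l=7 → 5; l=8 → 6.
Orbitals: 1 + 2 + 3 + 4 + 5 + 6 = 21. Each orbital carries two spin states, so 21 × 2 = 42 states.

42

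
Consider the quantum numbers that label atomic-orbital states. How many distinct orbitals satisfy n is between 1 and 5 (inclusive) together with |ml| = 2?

Go shell by shell, enumerating (l, ml) with |ml| = 2:
n=3 → 2; n=4 → 4; n=5 → 6.
Total orbitals: 2 + 4 + 6 = 12.

12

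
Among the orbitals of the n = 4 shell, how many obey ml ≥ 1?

Orbitals with ml ≥ 1, by l: l=1 → 1; l=2 → 2; l=3 → 3.
Total orbitals: 1 + 2 + 3 = 6.

6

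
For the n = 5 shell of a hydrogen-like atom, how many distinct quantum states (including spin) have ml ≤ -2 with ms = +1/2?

6

The n = 5 shell has l = 0 through 4; check each.
Contributions: l=2 → 1; l=3 → 2; l=4 → 3.
Orbitals: 1 + 2 + 3 = 6. With ms fixed to a single value there is one state per orbital, giving 6 states.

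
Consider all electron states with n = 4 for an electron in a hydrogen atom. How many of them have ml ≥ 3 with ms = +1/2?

1

With n = 4 the allowed l are 0, 1, …, 3.
Per l-value: l=3 → 1.
Orbitals: 1. With ms fixed to a single value there is one state per orbital, giving 1 state.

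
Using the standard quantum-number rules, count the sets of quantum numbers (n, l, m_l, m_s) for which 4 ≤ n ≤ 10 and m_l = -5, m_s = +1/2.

15

Work shell by shell — for each n, count the (l, m_l) pairs that satisfy m_l = -5:
n=6 → 1; n=7 → 2; n=8 → 3; n=9 → 4; n=10 → 5.
Orbitals: 1 + 2 + 3 + 4 + 5 = 15. With m_s fixed to +1/2 there is one state per orbital, so 15 states.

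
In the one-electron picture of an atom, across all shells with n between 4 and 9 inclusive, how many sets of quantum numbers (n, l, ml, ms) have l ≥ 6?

172

Go shell by shell, enumerating (l, ml) with l ≥ 6:
n=7 → 13; n=8 → 28; n=9 → 45.
Orbitals: 13 + 28 + 45 = 86. Including both spin states (ms = ±1/2) gives 2 × 86 = 172 states.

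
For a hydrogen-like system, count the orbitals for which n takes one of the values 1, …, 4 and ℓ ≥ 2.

17

Work shell by shell — for each n, count the (ℓ, m_ℓ) pairs that satisfy ℓ ≥ 2:
n=3 → 5; n=4 → 12.
Total orbitals: 5 + 12 = 17.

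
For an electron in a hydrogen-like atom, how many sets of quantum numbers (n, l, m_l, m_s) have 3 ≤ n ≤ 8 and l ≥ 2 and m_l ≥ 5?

Treat each shell separately and count matching orbitals:
n=6 → 1; n=7 → 3; n=8 → 6.
Orbitals: 1 + 3 + 6 = 10. Including both spin states (m_s = ±1/2) gives 2 × 10 = 20 states.

20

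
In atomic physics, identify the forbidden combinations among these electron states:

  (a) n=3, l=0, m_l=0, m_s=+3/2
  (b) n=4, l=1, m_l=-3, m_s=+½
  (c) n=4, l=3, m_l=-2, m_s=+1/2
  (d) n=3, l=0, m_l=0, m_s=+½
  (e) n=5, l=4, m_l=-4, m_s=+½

(a) has m_s = +3/2, but an electron's spin must be ±1/2.
(b) has |m_l| = 3 > l = 1, violating −l ≤ m_l ≤ l.
The remaining sets (c), (d), (e) satisfy all four rules.

(a) and (b)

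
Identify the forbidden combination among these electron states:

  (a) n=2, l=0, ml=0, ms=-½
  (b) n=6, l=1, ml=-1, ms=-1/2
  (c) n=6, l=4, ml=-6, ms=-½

(c) has |ml| = 6 > l = 4, violating −l ≤ ml ≤ l.
The remaining sets (a), (b) satisfy all four rules.

(c)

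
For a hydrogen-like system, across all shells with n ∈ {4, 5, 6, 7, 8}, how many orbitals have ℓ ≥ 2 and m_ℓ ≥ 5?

Per-shell orbital counts meeting the constraint:
n=6 → 1; n=7 → 3; n=8 → 6.
Total orbitals: 1 + 3 + 6 = 10.

10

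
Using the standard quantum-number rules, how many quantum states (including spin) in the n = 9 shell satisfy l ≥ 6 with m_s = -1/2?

For n = 9, l ranges over 0 … 8.
Orbitals with l ≥ 6, by l: l=6 → 13; l=7 → 15; l=8 → 17.
Orbitals: 13 + 15 + 17 = 45. With m_s fixed to a single value there is one state per orbital, giving 45 states.

45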